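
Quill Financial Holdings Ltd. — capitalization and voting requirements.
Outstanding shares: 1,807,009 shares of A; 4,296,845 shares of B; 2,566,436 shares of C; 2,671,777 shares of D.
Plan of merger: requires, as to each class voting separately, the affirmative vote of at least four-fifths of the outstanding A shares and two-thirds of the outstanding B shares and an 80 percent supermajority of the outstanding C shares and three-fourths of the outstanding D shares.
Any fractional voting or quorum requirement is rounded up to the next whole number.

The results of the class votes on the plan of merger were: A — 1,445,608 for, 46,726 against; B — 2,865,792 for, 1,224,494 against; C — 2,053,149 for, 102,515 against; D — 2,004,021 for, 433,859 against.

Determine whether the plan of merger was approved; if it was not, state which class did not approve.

Approved — every class gave the required vote.

A: 4/5 of 1807009 = 1445607.20, rounded up to 1445608; 1,445,608 required, 1,445,608 in favor — approved.
B: 2/3 of 4296845 = 2864563.33, rounded up to 2864564; 2,864,564 required, 2,865,792 in favor — approved.
C: 4/5 of 2566436 = 2053148.80, rounded up to 2053149; 2,053,149 required, 2,053,149 in favor — approved.
D: 3/4 of 2671777 = 2003832.75, rounded up to 2003833; 2,003,833 required, 2,004,021 in favor — approved.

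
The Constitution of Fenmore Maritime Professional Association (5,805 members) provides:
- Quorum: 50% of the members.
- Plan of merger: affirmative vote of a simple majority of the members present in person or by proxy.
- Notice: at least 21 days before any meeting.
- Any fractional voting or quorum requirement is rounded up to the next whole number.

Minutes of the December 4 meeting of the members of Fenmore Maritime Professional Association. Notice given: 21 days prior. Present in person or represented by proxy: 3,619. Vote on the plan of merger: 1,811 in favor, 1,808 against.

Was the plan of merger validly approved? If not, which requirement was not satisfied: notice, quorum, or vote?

Valid — all requirements satisfied.

Notice: 21 days given; 21 required. Satisfied.
Quorum: 50% of 5,805 = 2,902.50, rounded up to 2,903; 3,619 present. Satisfied.
Vote: requires a majority of those present (3,619); a majority of 3619 is 1810, so 1,810 needed; 1,811 in favor. Satisfied.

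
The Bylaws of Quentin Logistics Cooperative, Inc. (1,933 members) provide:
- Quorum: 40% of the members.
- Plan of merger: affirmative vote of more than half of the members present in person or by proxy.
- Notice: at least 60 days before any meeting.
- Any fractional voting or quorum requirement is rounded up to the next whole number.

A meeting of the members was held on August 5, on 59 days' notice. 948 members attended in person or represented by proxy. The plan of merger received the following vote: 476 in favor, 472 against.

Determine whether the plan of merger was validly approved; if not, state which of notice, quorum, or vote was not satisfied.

Invalid — notice requirement not satisfied.

Notice: 59 days given; 60 required. Not satisfied.
Quorum: 40% of 1,933 = 773.20, rounded up to 774; 948 present. Satisfied.
Vote: requires a majority of those present (948); a majority of 948 is 475, so 475 needed; 476 in favor. Satisfied.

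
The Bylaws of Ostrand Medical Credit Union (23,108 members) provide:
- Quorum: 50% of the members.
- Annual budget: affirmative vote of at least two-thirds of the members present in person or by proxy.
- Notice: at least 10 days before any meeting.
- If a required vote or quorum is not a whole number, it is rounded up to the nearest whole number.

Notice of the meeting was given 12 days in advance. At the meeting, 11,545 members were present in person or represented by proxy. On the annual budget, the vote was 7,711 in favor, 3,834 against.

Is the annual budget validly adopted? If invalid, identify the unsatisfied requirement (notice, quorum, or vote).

Notice: 12 days given; 10 required. Satisfied.
Quorum: 50% of 23,108 = 11,554; 11,545 present. Not satisfied.
Vote: requires two-thirds of those present (11,545); 2/3 of 11545 = 7696.67, rounded up to 7697, so 7,697 needed; 7,711 in favor. Satisfied.

Invalid — quorum requirement not satisfied.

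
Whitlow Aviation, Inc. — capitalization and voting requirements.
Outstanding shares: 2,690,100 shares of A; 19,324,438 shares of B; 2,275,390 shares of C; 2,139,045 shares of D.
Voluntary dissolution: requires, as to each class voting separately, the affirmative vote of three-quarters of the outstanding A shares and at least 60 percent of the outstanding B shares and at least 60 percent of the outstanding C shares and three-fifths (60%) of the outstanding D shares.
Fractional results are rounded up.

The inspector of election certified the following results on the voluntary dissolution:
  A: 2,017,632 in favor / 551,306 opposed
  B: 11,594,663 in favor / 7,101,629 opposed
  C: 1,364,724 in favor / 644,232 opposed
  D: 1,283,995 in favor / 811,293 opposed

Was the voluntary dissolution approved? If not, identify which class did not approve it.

A: 3/4 of 2690100 = 2017575; 2,017,575 required, 2,017,632 in favor — approved.
B: 3/5 of 19324438 = 11594662.80, rounded up to 11594663; 11,594,663 required, 11,594,663 in favor — approved.
C: 3/5 of 2275390 = 1365234; 1,365,234 required, 1,364,724 in favor — not approved.
D: 3/5 of 2139045 = 1283427; 1,283,427 required, 1,283,995 in favor — approved.

Not approved — the C shares did not give the required vote.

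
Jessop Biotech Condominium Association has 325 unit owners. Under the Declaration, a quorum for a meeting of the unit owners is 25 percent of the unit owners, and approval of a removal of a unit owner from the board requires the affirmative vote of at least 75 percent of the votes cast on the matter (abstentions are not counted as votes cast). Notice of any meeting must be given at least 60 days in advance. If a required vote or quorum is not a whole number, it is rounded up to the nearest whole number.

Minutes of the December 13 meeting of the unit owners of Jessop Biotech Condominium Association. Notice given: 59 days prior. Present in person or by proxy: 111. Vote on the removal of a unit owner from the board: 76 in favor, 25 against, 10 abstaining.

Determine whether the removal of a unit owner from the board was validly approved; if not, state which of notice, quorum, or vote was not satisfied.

Notice: 59 days given; 60 required. Not satisfied.
Quorum: 25% of 325 = 81.25, rounded up to 82; 111 present. Satisfied.
Vote: requires three-fourths of the votes cast (111 − 10 abstaining = 101); 3/4 of 101 = 75.75, rounded up to 76, so 76 needed; 76 in favor. Satisfied.

Invalid — notice requirement not satisfied.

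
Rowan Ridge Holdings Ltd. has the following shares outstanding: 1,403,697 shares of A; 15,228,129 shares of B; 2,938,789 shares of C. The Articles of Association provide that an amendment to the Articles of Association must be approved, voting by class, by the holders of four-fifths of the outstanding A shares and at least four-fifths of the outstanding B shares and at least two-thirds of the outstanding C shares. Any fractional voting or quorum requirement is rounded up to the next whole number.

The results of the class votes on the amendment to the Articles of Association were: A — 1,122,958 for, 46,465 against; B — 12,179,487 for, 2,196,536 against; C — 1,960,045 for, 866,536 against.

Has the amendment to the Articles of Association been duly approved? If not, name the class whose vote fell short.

Not approved — the B shares did not give the required vote.

A: 4/5 of 1403697 = 1122957.60, rounded up to 1122958; 1,122,958 required, 1,122,958 in favor — approved.
B: 4/5 of 15228129 = 12182503.20, rounded up to 12182504; 12,182,504 required, 12,179,487 in favor — not approved.
C: 2/3 of 2938789 = 1959192.67, rounded up to 1959193; 1,959,193 required, 1,960,045 in favor — approved.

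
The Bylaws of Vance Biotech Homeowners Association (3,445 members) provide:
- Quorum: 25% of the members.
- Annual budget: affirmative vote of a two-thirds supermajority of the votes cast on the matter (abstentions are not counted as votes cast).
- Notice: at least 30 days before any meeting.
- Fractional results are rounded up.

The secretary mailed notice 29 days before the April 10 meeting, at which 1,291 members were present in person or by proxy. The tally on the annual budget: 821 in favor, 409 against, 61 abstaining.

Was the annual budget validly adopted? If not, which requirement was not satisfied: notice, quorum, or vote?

Invalid — notice requirement not satisfied.

Notice: 29 days given; 30 required. Not satisfied.
Quorum: 25% of 3,445 = 861.25, rounded up to 862; 1,291 present. Satisfied.
Vote: requires two-thirds of the votes cast (1,291 − 61 abstaining = 1,230); 2/3 of 1230 = 820, so 820 needed; 821 in favor. Satisfied.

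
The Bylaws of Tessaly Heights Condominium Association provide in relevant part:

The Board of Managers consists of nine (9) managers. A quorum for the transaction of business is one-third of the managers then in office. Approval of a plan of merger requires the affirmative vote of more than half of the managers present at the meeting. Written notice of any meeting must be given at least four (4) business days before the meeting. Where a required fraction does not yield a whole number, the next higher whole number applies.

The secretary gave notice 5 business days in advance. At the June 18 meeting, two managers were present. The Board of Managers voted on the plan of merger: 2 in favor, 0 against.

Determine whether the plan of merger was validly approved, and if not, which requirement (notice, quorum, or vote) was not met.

Notice: 5 business days given; 4 required (5 ≥ 4). Satisfied.
Quorum: 2 present; quorum is 3. Not satisfied.
Vote: the plan of merger requires a majority of the managers present (2). A majority of 2 is 2, so 2 affirmative votes are needed; 2 voted in favor. Satisfied. (Moot — without a quorum no business can be validly transacted.)

Invalid — quorum requirement not satisfied.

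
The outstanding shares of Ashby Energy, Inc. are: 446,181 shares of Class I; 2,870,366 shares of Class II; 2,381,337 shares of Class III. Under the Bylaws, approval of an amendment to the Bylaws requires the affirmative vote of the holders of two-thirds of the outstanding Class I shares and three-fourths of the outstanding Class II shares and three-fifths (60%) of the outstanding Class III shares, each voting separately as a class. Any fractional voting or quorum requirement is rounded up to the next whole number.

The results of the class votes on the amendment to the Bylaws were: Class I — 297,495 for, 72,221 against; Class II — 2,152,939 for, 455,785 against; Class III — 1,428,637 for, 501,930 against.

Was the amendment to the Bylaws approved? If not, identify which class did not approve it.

Class I: 2/3 of 446181 = 297454; 297,454 required, 297,495 in favor — approved.
Class II: 3/4 of 2870366 = 2152774.50, rounded up to 2152775; 2,152,775 required, 2,152,939 in favor — approved.
Class III: 3/5 of 2381337 = 1428802.20, rounded up to 1428803; 1,428,803 required, 1,428,637 in favor — not approved.

Not approved — the Class III shares did not give the required vote.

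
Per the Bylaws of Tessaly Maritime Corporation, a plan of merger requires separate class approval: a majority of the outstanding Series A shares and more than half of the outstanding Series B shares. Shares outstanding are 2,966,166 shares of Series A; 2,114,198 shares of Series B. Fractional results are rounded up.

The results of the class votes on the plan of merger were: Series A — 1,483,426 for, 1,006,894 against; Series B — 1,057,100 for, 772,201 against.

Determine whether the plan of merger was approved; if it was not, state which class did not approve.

Series A: a majority of 2966166 is 1483084; 1,483,084 required, 1,483,426 in favor — approved.
Series B: a majority of 2114198 is 1057100; 1,057,100 required, 1,057,100 in favor — approved.

Approved — every class gave the required vote.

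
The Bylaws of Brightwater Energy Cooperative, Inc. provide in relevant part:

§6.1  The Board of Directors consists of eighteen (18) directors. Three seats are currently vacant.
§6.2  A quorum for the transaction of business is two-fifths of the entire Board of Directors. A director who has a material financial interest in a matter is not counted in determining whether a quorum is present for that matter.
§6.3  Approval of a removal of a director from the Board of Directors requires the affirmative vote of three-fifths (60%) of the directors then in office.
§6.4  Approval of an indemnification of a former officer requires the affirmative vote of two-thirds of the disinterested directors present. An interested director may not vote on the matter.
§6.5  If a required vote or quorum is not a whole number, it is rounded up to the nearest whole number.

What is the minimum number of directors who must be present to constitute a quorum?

2/5 of 18 = 7.20, rounded up to 8.

8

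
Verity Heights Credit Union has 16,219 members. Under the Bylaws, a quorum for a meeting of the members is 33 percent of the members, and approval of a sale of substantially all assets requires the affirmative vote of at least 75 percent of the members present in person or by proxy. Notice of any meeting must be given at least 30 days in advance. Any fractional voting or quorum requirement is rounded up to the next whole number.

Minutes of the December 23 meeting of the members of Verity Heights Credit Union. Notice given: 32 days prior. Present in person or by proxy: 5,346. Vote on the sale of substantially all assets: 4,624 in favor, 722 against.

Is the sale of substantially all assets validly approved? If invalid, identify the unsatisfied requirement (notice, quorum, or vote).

Invalid — quorum requirement not satisfied.

Notice: 32 days given; 30 required. Satisfied.
Quorum: 33% of 16,219 = 5,352.27, rounded up to 5,353; 5,346 present. Not satisfied.
Vote: requires three-fourths of those present (5,346); 3/4 of 5346 = 4009.50, rounded up to 4010, so 4,010 needed; 4,624 in favor. Satisfied.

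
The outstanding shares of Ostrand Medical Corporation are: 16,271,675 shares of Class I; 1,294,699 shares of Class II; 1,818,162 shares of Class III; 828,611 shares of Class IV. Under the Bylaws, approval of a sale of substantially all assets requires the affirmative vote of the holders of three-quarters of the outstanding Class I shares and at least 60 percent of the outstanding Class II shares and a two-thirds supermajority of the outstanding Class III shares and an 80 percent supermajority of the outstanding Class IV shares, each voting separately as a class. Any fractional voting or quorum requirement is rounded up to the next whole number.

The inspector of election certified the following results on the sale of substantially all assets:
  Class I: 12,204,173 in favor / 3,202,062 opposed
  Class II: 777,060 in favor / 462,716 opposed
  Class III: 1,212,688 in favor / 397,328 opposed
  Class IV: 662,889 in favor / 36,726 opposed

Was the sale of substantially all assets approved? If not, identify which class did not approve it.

Class I: 3/4 of 16271675 = 12203756.25, rounded up to 12203757; 12,203,757 required, 12,204,173 in favor — approved.
Class II: 3/5 of 1294699 = 776819.40, rounded up to 776820; 776,820 required, 777,060 in favor — approved.
Class III: 2/3 of 1818162 = 1212108; 1,212,108 required, 1,212,688 in favor — approved.
Class IV: 4/5 of 828611 = 662888.80, rounded up to 662889; 662,889 required, 662,889 in favor — approved.

Approved — every class gave the required vote.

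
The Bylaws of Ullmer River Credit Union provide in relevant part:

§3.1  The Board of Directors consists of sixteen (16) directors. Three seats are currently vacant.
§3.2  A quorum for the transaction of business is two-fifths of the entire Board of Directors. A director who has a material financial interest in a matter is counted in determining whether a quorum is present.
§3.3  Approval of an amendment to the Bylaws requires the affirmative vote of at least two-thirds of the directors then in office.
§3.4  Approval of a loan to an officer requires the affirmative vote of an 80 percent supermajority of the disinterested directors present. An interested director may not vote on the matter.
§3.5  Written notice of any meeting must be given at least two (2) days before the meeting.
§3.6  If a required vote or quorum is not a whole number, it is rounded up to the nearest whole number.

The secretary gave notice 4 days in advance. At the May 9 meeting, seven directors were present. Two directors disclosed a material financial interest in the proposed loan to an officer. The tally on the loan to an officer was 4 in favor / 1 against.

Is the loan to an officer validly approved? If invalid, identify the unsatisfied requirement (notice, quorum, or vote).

Notice: 4 days given; 2 required (4 ≥ 2). Satisfied.
Quorum: 7 present (interested directors count toward quorum); quorum is 7. Satisfied.
Vote: the loan to an officer requires four-fifths of the disinterested directors present (7 − 2 = 5). 4/5 of 5 = 4, so 4 affirmative votes are needed; 4 voted in favor. Satisfied.

Valid — all requirements satisfied.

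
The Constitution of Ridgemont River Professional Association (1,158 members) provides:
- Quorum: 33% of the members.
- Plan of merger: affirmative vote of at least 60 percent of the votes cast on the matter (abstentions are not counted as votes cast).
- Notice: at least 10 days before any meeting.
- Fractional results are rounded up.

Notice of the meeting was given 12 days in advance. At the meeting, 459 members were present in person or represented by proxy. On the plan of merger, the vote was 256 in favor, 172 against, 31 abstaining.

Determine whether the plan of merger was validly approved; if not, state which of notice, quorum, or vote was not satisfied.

Invalid — vote requirement not satisfied.

Notice: 12 days given; 10 required. Satisfied.
Quorum: 33% of 1,158 = 382.14, rounded up to 383; 459 present. Satisfied.
Vote: requires three-fifths of the votes cast (459 − 31 abstaining = 428); 3/5 of 428 = 256.80, rounded up to 257, so 257 needed; 256 in favor. Not satisfied.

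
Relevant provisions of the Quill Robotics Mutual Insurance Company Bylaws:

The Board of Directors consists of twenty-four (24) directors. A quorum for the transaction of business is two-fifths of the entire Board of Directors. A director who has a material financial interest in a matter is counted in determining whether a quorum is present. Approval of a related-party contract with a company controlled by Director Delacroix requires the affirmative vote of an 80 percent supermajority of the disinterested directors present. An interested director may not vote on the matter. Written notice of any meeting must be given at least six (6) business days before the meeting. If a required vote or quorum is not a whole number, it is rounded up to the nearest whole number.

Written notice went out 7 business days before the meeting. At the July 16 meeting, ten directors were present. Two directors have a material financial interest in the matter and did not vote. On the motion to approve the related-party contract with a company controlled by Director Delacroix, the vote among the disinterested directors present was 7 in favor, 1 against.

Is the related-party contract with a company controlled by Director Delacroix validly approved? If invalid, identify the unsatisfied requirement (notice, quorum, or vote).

Notice: 7 business days given; 6 required (7 ≥ 6). Satisfied.
Quorum: 10 present (interested directors count toward quorum); quorum is 10. Satisfied.
Vote: the related-party contract with a company controlled by Director Delacroix requires four-fifths of the disinterested directors present (10 − 2 = 8). 4/5 of 8 = 6.40, rounded up to 7, so 7 affirmative votes are needed; 7 voted in favor. Satisfied.

Valid — all requirements satisfied.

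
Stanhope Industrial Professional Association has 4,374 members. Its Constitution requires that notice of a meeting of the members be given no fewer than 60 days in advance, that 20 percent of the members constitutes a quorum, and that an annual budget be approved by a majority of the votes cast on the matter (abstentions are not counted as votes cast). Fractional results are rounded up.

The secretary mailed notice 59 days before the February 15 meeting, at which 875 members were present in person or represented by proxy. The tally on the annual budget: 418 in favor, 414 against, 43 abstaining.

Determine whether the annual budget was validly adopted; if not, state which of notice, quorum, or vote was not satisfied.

Notice: 59 days given; 60 required. Not satisfied.
Quorum: 20% of 4,374 = 874.80, rounded up to 875; 875 present. Satisfied.
Vote: requires a majority of the votes cast (875 − 43 abstaining = 832); a majority of 832 is 417, so 417 needed; 418 in favor. Satisfied.

Invalid — notice requirement not satisfied.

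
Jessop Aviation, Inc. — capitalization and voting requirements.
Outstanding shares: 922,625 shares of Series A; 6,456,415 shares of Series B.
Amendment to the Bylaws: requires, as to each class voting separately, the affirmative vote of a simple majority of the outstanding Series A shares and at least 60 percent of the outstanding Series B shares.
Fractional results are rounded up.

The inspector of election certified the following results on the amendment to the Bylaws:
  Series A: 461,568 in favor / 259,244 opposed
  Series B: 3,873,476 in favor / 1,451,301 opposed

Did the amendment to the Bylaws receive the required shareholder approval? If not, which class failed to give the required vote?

Not approved — the Series B shares did not give the required vote.

Series A: a majority of 922625 is 461313; 461,313 required, 461,568 in favor — approved.
Series B: 3/5 of 6456415 = 3873849; 3,873,849 required, 3,873,476 in favor — not approved.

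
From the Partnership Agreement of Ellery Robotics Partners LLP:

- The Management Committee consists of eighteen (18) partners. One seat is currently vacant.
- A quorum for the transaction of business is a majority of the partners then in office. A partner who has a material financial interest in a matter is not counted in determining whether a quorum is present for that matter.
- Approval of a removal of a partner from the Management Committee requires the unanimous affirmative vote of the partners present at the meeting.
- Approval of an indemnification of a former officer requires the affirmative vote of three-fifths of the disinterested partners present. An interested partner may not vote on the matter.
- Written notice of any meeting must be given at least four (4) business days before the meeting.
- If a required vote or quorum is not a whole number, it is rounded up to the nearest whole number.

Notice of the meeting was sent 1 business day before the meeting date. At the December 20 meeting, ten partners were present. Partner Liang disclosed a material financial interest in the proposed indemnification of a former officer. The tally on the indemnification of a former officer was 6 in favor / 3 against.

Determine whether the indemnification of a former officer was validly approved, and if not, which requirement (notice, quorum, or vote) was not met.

Invalid — notice requirement not satisfied.

Notice: 1 business day given; 4 required (1 < 4). Not satisfied.
Quorum: 10 present, but the 1 interested partner does not count, leaving 9. Quorum is 9. Satisfied.
Vote: the indemnification of a former officer requires three-fifths of the disinterested partners present (10 − 1 = 9). 3/5 of 9 = 5.40, rounded up to 6, so 6 affirmative votes are needed; 6 voted in favor. Satisfied.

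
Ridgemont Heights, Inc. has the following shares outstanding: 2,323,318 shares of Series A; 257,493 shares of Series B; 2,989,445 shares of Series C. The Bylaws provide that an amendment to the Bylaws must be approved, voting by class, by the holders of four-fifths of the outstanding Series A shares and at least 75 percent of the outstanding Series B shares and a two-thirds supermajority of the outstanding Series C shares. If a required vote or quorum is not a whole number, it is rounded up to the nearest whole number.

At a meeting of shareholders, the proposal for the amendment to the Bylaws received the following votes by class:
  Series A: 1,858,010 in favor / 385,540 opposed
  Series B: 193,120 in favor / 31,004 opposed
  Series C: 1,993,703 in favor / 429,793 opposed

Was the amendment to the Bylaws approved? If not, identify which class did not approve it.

Series A: 4/5 of 2323318 = 1858654.40, rounded up to 1858655; 1,858,655 required, 1,858,010 in favor — not approved.
Series B: 3/4 of 257493 = 193119.75, rounded up to 193120; 193,120 required, 193,120 in favor — approved.
Series C: 2/3 of 2989445 = 1992963.33, rounded up to 1992964; 1,992,964 required, 1,993,703 in favor — approved.

Not approved — the Series A shares did not give the required vote.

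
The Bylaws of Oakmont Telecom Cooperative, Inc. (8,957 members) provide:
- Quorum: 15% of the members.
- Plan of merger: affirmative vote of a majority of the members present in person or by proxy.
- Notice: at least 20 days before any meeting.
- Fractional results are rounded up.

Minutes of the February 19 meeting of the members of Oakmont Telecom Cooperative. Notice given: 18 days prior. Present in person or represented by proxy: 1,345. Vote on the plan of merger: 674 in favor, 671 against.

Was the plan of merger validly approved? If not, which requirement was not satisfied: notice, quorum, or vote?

Invalid — notice requirement not satisfied.

Notice: 18 days given; 20 required. Not satisfied.
Quorum: 15% of 8,957 = 1,343.55, rounded up to 1,344; 1,345 present. Satisfied.
Vote: requires a majority of those present (1,345); a majority of 1345 is 673, so 673 needed; 674 in favor. Satisfied.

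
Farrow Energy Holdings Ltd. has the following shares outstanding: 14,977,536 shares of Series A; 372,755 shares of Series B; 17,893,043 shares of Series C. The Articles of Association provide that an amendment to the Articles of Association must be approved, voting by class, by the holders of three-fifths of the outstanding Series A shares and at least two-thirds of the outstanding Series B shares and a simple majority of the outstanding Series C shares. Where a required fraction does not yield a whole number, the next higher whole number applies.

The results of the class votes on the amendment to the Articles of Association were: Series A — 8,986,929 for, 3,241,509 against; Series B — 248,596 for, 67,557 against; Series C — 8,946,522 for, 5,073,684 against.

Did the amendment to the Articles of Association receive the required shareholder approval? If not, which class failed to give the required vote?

Series A: 3/5 of 14977536 = 8986521.60, rounded up to 8986522; 8,986,522 required, 8,986,929 in favor — approved.
Series B: 2/3 of 372755 = 248503.33, rounded up to 248504; 248,504 required, 248,596 in favor — approved.
Series C: a majority of 17893043 is 8946522; 8,946,522 required, 8,946,522 in favor — approved.

Approved — every class gave the required vote.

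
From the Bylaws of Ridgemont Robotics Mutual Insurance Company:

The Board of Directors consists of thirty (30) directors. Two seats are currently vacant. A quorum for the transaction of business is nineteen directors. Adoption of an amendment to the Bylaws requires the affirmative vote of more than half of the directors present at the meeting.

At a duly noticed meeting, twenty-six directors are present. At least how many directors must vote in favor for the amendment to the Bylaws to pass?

14

The amendment to the Bylaws requires a majority of the directors present (26).
A majority of 26 is 14.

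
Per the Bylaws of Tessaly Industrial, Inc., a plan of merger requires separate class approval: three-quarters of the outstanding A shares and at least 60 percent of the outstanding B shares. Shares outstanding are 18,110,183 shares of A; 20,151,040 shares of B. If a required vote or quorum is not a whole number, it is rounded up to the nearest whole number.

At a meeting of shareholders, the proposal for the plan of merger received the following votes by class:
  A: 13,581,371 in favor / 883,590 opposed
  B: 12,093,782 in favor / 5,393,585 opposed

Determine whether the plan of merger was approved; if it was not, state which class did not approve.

Not approved — the A shares did not give the required vote.

A: 3/4 of 18110183 = 13582637.25, rounded up to 13582638; 13,582,638 required, 13,581,371 in favor — not approved.
B: 3/5 of 20151040 = 12090624; 12,090,624 required, 12,093,782 in favor — approved.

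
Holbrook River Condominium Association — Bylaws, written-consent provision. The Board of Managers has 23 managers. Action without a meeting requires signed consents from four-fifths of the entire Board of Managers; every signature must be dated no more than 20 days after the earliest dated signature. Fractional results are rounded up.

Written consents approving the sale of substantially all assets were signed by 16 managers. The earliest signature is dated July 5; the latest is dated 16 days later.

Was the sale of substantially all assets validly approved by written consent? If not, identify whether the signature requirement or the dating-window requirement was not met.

Signatures required: four-fifths of 23 — 4/5 of 23 = 18.40, rounded up to 19, so 19 needed; 16 signed. Insufficient.
Dating window: the latest signature is 16 days after the earliest; the limit is 20 days. Within the window.

Not effective — insufficient signatures.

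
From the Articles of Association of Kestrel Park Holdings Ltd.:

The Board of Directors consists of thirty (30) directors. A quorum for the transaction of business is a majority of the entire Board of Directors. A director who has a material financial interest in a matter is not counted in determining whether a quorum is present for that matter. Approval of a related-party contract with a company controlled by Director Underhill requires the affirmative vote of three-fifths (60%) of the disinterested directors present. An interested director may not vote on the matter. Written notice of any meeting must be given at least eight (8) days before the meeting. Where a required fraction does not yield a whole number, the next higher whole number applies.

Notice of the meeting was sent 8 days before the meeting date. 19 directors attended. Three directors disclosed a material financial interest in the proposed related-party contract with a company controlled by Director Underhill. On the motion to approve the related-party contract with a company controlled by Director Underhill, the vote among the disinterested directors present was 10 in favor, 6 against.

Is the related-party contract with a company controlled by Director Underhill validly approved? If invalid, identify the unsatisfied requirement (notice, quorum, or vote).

Valid — all requirements satisfied.

Notice: 8 days given; 8 required (8 ≥ 8). Satisfied.
Quorum: 19 present, but the 3 interested directors do not count, leaving 16. Quorum is 16. Satisfied.
Vote: the related-party contract with a company controlled by Director Underhill requires three-fifths of the disinterested directors present (19 − 3 = 16). 3/5 of 16 = 9.60, rounded up to 10, so 10 affirmative votes are needed; 10 voted in favor. Satisfied.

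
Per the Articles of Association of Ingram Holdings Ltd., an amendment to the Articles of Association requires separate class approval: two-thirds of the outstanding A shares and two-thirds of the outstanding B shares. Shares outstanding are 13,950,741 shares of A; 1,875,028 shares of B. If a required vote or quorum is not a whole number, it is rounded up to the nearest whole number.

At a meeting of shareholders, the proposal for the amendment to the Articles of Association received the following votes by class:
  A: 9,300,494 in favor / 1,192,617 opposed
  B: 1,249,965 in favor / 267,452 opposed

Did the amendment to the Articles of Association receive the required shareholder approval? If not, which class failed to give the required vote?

A: 2/3 of 13950741 = 9300494; 9,300,494 required, 9,300,494 in favor — approved.
B: 2/3 of 1875028 = 1250018.67, rounded up to 1250019; 1,250,019 required, 1,249,965 in favor — not approved.

Not approved — the B shares did not give the required vote.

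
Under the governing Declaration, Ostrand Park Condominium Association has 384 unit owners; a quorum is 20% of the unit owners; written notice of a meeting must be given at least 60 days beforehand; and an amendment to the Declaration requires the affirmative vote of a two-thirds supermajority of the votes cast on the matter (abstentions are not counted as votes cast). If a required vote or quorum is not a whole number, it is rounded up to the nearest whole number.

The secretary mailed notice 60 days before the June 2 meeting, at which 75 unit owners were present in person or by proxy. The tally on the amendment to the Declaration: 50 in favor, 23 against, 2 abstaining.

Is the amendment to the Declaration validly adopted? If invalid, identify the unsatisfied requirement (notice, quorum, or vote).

Notice: 60 days given; 60 required. Satisfied.
Quorum: 20% of 384 = 76.80, rounded up to 77; 75 present. Not satisfied.
Vote: requires two-thirds of the votes cast (75 − 2 abstaining = 73); 2/3 of 73 = 48.67, rounded up to 49, so 49 needed; 50 in favor. Satisfied.

Invalid — quorum requirement not satisfied.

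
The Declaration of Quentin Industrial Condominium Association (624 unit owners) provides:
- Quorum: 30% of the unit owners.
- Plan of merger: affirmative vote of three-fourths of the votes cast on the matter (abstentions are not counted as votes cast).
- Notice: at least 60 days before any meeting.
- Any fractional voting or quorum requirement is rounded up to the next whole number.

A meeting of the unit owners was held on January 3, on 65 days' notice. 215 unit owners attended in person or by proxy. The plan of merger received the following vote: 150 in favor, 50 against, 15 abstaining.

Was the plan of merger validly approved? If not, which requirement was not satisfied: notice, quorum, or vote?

Valid — all requirements satisfied.

Notice: 65 days given; 60 required. Satisfied.
Quorum: 30% of 624 = 187.20, rounded up to 188; 215 present. Satisfied.
Vote: requires three-fourths of the votes cast (215 − 15 abstaining = 200); 3/4 of 200 = 150, so 150 needed; 150 in favor. Satisfied.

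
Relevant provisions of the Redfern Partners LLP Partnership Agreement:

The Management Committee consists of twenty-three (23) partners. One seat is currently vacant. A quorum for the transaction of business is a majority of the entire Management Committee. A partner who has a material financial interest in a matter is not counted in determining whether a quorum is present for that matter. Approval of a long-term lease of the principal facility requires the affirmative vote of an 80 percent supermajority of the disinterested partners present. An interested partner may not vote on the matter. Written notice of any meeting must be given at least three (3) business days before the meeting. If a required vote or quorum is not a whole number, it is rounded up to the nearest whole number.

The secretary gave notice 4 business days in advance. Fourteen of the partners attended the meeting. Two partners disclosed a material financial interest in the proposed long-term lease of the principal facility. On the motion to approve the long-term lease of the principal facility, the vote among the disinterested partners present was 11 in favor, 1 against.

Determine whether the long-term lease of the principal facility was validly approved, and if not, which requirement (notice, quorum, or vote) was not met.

Notice: 4 business days given; 3 required (4 ≥ 3). Satisfied.
Quorum: 14 present, but the 2 interested partners do not count, leaving 12. Quorum is 12. Satisfied.
Vote: the long-term lease of the principal facility requires four-fifths of the disinterested partners present (14 − 2 = 12). 4/5 of 12 = 9.60, rounded up to 10, so 10 affirmative votes are needed; 11 voted in favor. Satisfied.

Valid — all requirements satisfied.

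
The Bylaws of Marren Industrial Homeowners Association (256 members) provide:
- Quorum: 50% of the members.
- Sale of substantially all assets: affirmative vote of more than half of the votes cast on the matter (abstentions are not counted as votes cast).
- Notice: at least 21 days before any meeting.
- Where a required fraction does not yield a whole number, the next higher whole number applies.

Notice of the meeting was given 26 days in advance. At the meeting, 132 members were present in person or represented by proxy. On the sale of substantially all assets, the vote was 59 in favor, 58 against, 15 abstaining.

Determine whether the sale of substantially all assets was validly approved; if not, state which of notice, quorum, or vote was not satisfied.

Valid — all requirements satisfied.

Notice: 26 days given; 21 required. Satisfied.
Quorum: 50% of 256 = 128; 132 present. Satisfied.
Vote: requires a majority of the votes cast (132 − 15 abstaining = 117); a majority of 117 is 59, so 59 needed; 59 in favor. Satisfied.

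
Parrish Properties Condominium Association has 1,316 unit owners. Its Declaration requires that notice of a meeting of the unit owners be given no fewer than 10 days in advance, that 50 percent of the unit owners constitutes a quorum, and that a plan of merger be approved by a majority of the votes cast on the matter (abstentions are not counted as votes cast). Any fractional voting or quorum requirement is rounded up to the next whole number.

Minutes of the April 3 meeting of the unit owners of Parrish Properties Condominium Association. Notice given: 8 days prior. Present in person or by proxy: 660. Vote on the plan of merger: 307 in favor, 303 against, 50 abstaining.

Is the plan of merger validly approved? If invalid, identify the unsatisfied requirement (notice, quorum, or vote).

Invalid — notice requirement not satisfied.

Notice: 8 days given; 10 required. Not satisfied.
Quorum: 50% of 1,316 = 658; 660 present. Satisfied.
Vote: requires a majority of the votes cast (660 − 50 abstaining = 610); a majority of 610 is 306, so 306 needed; 307 in favor. Satisfied.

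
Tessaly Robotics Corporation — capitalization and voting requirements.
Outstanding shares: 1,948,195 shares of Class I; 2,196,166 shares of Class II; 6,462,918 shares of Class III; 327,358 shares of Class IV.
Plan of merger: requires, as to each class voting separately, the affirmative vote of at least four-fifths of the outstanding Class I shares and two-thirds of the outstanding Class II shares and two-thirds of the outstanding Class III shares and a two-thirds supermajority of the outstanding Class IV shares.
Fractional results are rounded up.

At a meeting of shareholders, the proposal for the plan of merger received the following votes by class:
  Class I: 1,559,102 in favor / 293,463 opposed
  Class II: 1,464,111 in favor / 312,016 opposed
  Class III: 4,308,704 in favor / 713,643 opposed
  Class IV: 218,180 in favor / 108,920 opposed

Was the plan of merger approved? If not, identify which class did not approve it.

Class I: 4/5 of 1948195 = 1558556; 1,558,556 required, 1,559,102 in favor — approved.
Class II: 2/3 of 2196166 = 1464110.67, rounded up to 1464111; 1,464,111 required, 1,464,111 in favor — approved.
Class III: 2/3 of 6462918 = 4308612; 4,308,612 required, 4,308,704 in favor — approved.
Class IV: 2/3 of 327358 = 218238.67, rounded up to 218239; 218,239 required, 218,180 in favor — not approved.

Not approved — the Class IV shares did not give the required vote.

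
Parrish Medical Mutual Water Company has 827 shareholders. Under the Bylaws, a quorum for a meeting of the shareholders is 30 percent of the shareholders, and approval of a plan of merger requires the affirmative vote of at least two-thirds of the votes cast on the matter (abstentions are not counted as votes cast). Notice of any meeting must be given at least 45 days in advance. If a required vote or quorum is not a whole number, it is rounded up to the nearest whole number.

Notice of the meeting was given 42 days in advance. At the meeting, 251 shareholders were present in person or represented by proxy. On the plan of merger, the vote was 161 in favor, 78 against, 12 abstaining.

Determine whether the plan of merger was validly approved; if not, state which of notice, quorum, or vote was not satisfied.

Notice: 42 days given; 45 required. Not satisfied.
Quorum: 30% of 827 = 248.10, rounded up to 249; 251 present. Satisfied.
Vote: requires two-thirds of the votes cast (251 − 12 abstaining = 239); 2/3 of 239 = 159.33, rounded up to 160, so 160 needed; 161 in favor. Satisfied.

Invalid — notice requirement not satisfied.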